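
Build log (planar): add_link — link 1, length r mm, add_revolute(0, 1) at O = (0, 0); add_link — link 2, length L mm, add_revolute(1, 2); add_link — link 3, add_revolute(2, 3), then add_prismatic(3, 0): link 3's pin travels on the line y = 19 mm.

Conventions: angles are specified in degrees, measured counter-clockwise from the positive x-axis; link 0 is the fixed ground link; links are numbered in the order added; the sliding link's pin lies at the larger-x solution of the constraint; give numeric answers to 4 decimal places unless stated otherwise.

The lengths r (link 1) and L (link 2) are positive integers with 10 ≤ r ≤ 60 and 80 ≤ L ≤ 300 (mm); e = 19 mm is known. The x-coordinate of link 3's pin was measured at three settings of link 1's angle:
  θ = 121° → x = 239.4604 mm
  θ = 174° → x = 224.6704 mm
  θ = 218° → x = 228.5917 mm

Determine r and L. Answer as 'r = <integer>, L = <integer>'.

constraint per measurement: (x − r cos θ)² + (r sin θ − e)² = L²
subtracting the θ₁ and θ₂ equations cancels the r² and L² terms:
r = (x₁² − x₂²) / (2[(x₁cos θ₁ + e sin θ₁) − (x₂cos θ₂ + e sin θ₂)]) = 29.9999 → r = 30
L² = (x₁ − r cos θ₁)² + (r sin θ₁ − e)² = 65024.9859 → L = 255.0000 → L = 255
check at θ₃=218°: x = 228.5917 (printed 228.5917) ✓

r = 30, L = 255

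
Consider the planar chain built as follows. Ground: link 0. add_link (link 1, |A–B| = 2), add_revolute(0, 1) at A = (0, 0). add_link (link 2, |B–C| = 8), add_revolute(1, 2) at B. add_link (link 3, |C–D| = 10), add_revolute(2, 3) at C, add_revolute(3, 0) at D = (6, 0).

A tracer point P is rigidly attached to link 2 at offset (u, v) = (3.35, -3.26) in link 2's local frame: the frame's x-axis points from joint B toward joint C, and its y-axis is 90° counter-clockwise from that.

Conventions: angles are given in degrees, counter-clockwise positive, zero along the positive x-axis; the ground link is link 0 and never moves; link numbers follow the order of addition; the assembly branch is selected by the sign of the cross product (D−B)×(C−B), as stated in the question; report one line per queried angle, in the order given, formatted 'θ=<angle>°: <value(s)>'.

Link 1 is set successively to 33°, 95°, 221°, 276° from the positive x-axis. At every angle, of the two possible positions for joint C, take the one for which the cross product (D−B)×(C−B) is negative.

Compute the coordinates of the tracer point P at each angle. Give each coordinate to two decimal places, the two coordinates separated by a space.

A=(0,0), D=(6.00,0)
θ=33°: B = A + 2.00·(cos33°, sin33°) = (1.6773, 1.0893)
θ=33°: |BD| = 4.4578
θ=33°: circle(B,8.00) ∩ circle(D,10.00): a=-1.8090, h=7.7928
θ=33°:   candidates: C₊=(1.8274,9.0879) cross=34.739; C₋=(-1.9810,-6.0253) cross=-34.739
θ=33°:   branch - wants cross < 0 → take C=(-1.9810,-6.0253) (cross=-34.739)
θ=33°: ex = (C−B)/|BC| = (-0.4573,-0.8893); ey = (0.8893,-0.4573)
θ=33°: P = B + 3.35·ex + -3.26·ey = (-2.7538,-0.3992)
θ=95°: B = A + 2.00·(cos95°, sin95°) = (-0.1743, 1.9924)
θ=95°: |BD| = 6.4878
θ=95°: circle(B,8.00) ∩ circle(D,10.00): a=0.4695, h=7.9862
θ=95°:   candidates: C₊=(2.7250,9.4485) cross=51.813; C₋=(-2.1801,-5.7521) cross=-51.813
θ=95°:   branch - wants cross < 0 → take C=(-2.1801,-5.7521) (cross=-51.813)
θ=95°: ex = (C−B)/|BC| = (-0.2507,-0.9681); ey = (0.9681,-0.2507)
θ=95°: P = B + 3.35·ex + -3.26·ey = (-4.1701,-0.4333)
θ=221°: B = A + 2.00·(cos221°, sin221°) = (-1.5094, -1.3121)
θ=221°: |BD| = 7.6232
θ=221°: circle(B,8.00) ∩ circle(D,10.00): a=1.4504, h=7.8674
θ=221°:   candidates: C₊=(-1.4348,6.6875) cross=59.975; C₋=(1.2735,-8.8125) cross=-59.975
θ=221°:   branch - wants cross < 0 → take C=(1.2735,-8.8125) (cross=-59.975)
θ=221°: ex = (C−B)/|BC| = (0.3479,-0.9375); ey = (0.9375,0.3479)
θ=221°: P = B + 3.35·ex + -3.26·ey = (-3.4005,-5.5869)
θ=276°: B = A + 2.00·(cos276°, sin276°) = (0.2091, -1.9890)
θ=276°: |BD| = 6.1230
θ=276°: circle(B,8.00) ∩ circle(D,10.00): a=0.1218, h=7.9991
θ=276°:   candidates: C₊=(-2.2742,5.6158) cross=48.978; C₋=(2.9227,-9.5147) cross=-48.978
θ=276°:   branch - wants cross < 0 → take C=(2.9227,-9.5147) (cross=-48.978)
θ=276°: ex = (C−B)/|BC| = (0.3392,-0.9407); ey = (0.9407,0.3392)
θ=276°: P = B + 3.35·ex + -3.26·ey = (-1.7213,-6.2462)

θ=33°: -2.75 -0.40
θ=95°: -4.17 -0.43
θ=221°: -3.40 -5.59
θ=276°: -1.72 -6.25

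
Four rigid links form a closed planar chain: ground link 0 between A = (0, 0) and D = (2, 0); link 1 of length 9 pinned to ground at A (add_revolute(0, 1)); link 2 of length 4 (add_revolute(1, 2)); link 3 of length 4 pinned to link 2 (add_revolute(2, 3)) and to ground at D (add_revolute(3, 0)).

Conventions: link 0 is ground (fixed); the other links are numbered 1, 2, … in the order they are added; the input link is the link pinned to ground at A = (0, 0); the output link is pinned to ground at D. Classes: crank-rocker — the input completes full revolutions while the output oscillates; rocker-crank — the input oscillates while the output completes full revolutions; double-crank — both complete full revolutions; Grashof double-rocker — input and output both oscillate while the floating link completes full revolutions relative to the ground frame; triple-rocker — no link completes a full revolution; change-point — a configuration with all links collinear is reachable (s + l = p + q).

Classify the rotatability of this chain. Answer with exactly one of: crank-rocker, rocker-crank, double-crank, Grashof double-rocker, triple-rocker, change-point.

lengths: ground=2, input=9, coupler=4, output=4
sorted: s=2 (shortest), l=9 (longest), p+q=8
s + l = 11 vs p + q = 8
s + l > p + q → non-Grashof → no link fully rotates → triple-rocker

triple-rocker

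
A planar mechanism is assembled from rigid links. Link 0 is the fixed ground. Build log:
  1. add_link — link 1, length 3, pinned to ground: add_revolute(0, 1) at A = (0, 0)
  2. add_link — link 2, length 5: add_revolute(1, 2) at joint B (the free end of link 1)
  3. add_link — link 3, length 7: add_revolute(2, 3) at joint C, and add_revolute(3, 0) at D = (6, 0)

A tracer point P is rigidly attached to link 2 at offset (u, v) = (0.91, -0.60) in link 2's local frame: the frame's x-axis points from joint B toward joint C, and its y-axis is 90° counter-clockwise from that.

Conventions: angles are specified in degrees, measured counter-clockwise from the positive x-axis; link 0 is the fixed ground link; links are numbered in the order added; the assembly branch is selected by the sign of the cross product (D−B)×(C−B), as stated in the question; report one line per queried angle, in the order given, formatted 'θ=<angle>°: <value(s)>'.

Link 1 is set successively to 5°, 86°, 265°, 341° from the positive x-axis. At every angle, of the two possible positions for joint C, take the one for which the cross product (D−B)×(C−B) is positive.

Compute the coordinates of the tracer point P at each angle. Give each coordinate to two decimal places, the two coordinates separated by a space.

A=(0,0), D=(6.00,0)
θ=5°: B = A + 3.00·(cos5°, sin5°) = (2.9886, 0.2615)
θ=5°: |BD| = 3.0227
θ=5°: circle(B,5.00) ∩ circle(D,7.00): a=-2.4585, h=4.3538
θ=5°:   candidates: C₊=(0.9159,4.8116) cross=13.160; C₋=(0.1627,-3.8634) cross=-13.160
θ=5°:   branch + wants cross > 0 → take C=(0.9159,4.8116) (cross=13.160)
θ=5°: ex = (C−B)/|BC| = (-0.4145,0.9100); ey = (-0.9100,-0.4145)
θ=5°: P = B + 0.91·ex + -0.60·ey = (3.1574,1.3383)
θ=86°: B = A + 3.00·(cos86°, sin86°) = (0.2093, 2.9927)
θ=86°: |BD| = 6.5183
θ=86°: circle(B,5.00) ∩ circle(D,7.00): a=1.4182, h=4.7947
θ=86°:   candidates: C₊=(3.6705,6.6010) cross=31.253; C₋=(-0.7321,-1.9179) cross=-31.253
θ=86°:   branch + wants cross > 0 → take C=(3.6705,6.6010) (cross=31.253)
θ=86°: ex = (C−B)/|BC| = (0.6922,0.7217); ey = (-0.7217,0.6922)
θ=86°: P = B + 0.91·ex + -0.60·ey = (1.2722,3.2341)
θ=265°: B = A + 3.00·(cos265°, sin265°) = (-0.2615, -2.9886)
θ=265°: |BD| = 6.9381
θ=265°: circle(B,5.00) ∩ circle(D,7.00): a=1.7395, h=4.6877
θ=265°:   candidates: C₊=(-0.7108,1.9912) cross=32.524; C₋=(3.3276,-6.4698) cross=-32.524
θ=265°:   branch + wants cross > 0 → take C=(-0.7108,1.9912) (cross=32.524)
θ=265°: ex = (C−B)/|BC| = (-0.0899,0.9960); ey = (-0.9960,-0.0899)
θ=265°: P = B + 0.91·ex + -0.60·ey = (0.2543,-2.0283)
θ=341°: B = A + 3.00·(cos341°, sin341°) = (2.8366, -0.9767)
θ=341°: |BD| = 3.3108
θ=341°: circle(B,5.00) ∩ circle(D,7.00): a=-1.9691, h=4.5959
θ=341°:   candidates: C₊=(-0.4008,2.8338) cross=15.216; C₋=(2.3109,-5.9490) cross=-15.216
θ=341°:   branch + wants cross > 0 → take C=(-0.4008,2.8338) (cross=15.216)
θ=341°: ex = (C−B)/|BC| = (-0.6475,0.7621); ey = (-0.7621,-0.6475)
θ=341°: P = B + 0.91·ex + -0.60·ey = (2.7046,0.1053)

θ=5°: 3.16 1.34
θ=86°: 1.27 3.23
θ=265°: 0.25 -2.03
θ=341°: 2.70 0.11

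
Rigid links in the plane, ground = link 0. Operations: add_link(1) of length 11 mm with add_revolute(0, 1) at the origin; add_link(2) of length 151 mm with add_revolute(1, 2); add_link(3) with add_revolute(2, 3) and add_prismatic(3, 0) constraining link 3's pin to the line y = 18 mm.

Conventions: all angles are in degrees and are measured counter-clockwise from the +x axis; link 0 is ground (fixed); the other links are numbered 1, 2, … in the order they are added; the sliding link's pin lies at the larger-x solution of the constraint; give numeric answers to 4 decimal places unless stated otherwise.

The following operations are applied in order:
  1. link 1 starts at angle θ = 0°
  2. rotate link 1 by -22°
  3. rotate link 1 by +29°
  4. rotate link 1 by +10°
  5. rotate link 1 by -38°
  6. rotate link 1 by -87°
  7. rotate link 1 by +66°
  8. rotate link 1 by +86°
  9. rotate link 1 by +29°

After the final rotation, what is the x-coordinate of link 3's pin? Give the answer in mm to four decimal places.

geometry: r = 11 mm, L = 151 mm, e = 18 mm; θ starts at 0°
rotate link 1 by -22°: θ ← 0° -22° = -22°
rotate link 1 by +29°: θ ← -22° +29° = 7°
rotate link 1 by +10°: θ ← 7° +10° = 17°
rotate link 1 by -38°: θ ← 17° -38° = -21°
rotate link 1 by -87°: θ ← -21° -87° = -108°
rotate link 1 by +66°: θ ← -108° +66° = -42°
rotate link 1 by +86°: θ ← -42° +86° = 44°
rotate link 1 by +29°: θ ← 44° +29° = 73°
crank pin P = (r cos θ, r sin θ) = (3.216089, 10.519352)
h = r sin θ − e = 10.519352 − 18 = -7.480648
x = r cos θ + √(L² − h²) = 3.216089 + 150.814588 = 154.030677

154.0307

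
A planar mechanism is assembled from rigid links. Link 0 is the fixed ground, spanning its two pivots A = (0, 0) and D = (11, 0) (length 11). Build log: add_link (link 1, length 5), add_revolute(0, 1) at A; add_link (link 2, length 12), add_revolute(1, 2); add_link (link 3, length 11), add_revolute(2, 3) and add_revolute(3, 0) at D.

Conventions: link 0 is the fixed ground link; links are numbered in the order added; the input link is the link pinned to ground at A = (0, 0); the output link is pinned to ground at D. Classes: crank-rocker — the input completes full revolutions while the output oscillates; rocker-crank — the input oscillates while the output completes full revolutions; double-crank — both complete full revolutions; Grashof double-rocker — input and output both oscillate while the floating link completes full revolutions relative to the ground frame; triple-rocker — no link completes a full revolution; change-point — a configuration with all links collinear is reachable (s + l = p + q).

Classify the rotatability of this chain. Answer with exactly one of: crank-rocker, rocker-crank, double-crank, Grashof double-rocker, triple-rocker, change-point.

lengths: ground=11, input=5, coupler=12, output=11
sorted: s=5 (shortest), l=12 (longest), p+q=22
s + l = 17 vs p + q = 22
s + l < p + q (Grashof) with shortest = input link → crank-rocker

crank-rocker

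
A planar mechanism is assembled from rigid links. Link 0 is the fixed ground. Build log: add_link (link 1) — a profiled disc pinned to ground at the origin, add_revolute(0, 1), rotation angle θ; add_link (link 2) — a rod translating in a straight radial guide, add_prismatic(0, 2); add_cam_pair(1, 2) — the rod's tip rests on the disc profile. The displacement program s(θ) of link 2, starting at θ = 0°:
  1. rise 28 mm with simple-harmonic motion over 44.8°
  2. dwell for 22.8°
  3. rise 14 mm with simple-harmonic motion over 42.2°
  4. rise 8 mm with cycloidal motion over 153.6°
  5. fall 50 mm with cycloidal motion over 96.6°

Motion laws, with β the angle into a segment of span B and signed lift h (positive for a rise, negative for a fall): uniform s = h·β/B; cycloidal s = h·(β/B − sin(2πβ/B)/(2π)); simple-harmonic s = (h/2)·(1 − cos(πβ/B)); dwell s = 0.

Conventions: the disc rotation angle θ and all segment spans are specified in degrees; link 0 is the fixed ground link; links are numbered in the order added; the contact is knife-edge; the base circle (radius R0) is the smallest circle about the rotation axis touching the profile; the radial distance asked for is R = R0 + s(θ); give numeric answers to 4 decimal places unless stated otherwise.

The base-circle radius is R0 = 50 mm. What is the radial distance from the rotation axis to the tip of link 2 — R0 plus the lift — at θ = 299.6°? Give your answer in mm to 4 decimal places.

seg 1 [0°–44.8°] simple-harmonic, h=28: full span → s += 28 → s = 28.0000
seg 2 [44.8°–67.6°] dwell: s stays 28.0000
seg 3 [67.6°–109.8°] simple-harmonic, h=14: full span → s += 14 → s = 42.0000
seg 4 [109.8°–263.4°] cycloidal, h=8: full span → s += 8 → s = 50.0000
seg 5 [263.4°–360°] cycloidal, h=-50: θ=299.6° here. β=36.2, B=96.6. -50·(0.3747 − sin(2π·0.3747)/(2π)) = -13.1009 → s = 36.8991
R = R0 + s = 50 + 36.8991 = 86.8991

86.8991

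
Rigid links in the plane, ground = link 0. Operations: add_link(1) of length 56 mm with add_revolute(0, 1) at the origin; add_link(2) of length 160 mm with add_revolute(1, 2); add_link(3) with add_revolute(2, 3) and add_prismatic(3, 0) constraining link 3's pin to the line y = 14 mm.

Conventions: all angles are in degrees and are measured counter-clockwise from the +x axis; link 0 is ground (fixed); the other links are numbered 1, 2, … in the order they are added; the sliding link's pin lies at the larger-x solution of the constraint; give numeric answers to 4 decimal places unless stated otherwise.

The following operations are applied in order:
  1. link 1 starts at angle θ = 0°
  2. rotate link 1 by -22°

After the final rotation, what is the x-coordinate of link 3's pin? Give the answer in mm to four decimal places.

geometry: r = 56 mm, L = 160 mm, e = 14 mm; θ starts at 0°
rotate link 1 by -22°: θ ← 0° -22° = -22°
crank pin P = (r cos θ, r sin θ) = (51.922296, -20.977969)
h = r sin θ − e = -20.977969 − 14 = -34.977969
x = r cos θ + √(L² − h²) = 51.922296 + 156.129887 = 208.052183

208.0522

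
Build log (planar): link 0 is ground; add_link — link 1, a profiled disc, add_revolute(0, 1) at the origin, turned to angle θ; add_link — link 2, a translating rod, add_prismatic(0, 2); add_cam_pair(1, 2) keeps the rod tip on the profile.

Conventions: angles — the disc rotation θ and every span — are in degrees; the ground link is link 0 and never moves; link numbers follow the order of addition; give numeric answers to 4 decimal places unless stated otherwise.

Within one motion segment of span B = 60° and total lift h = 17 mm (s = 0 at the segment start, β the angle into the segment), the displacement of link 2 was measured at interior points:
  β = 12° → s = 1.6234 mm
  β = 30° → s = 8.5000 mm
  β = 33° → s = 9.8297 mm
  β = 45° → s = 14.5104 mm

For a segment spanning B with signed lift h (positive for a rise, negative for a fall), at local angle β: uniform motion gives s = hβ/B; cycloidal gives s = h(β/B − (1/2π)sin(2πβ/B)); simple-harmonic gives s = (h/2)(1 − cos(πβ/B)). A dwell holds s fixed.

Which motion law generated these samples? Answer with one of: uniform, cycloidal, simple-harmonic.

candidates at β/B = r: uniform s = h·r (linear in β); cycloidal s = h·(r − sin(2πr)/(2π)); simple-harmonic s = (h/2)(1 − cos(πr))
β=12°: printed 1.6234 | uniform 3.4000, cycloidal 0.8268, simple-harmonic 1.6234
β=30°: printed 8.5000 | uniform 8.5000, cycloidal 8.5000, simple-harmonic 8.5000
β=33°: printed 9.8297 | uniform 9.3500, cycloidal 10.1861, simple-harmonic 9.8297
β=45°: printed 14.5104 | uniform 12.7500, cycloidal 15.4556, simple-harmonic 14.5104
only one law matches every sample → simple-harmonic

simple-harmonic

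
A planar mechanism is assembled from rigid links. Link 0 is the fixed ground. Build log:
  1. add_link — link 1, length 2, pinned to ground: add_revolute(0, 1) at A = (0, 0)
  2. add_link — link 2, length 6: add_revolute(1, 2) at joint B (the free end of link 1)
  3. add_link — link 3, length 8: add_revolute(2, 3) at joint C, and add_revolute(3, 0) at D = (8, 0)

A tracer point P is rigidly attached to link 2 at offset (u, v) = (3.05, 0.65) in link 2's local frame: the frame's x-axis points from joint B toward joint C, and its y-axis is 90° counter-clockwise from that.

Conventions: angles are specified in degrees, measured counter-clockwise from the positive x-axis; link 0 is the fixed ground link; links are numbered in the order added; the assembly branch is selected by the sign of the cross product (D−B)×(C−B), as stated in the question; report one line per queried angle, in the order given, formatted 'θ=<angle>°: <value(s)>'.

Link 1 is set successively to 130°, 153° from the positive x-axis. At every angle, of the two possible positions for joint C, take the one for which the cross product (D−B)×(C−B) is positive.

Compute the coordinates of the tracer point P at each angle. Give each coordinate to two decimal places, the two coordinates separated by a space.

A=(0,0), D=(8.00,0)
θ=130°: B = A + 2.00·(cos130°, sin130°) = (-1.2856, 1.5321)
θ=130°: |BD| = 9.4111
θ=130°: circle(B,6.00) ∩ circle(D,8.00): a=3.2180, h=5.0641
θ=130°:   candidates: C₊=(2.7139,6.0047) cross=47.659; C₋=(1.0650,-3.9883) cross=-47.659
θ=130°:   branch + wants cross > 0 → take C=(2.7139,6.0047) (cross=47.659)
θ=130°: ex = (C−B)/|BC| = (0.6666,0.7454); ey = (-0.7454,0.6666)
θ=130°: P = B + 3.05·ex + 0.65·ey = (0.2629,4.2390)
θ=153°: B = A + 2.00·(cos153°, sin153°) = (-1.7820, 0.9080)
θ=153°: |BD| = 9.8241
θ=153°: circle(B,6.00) ∩ circle(D,8.00): a=3.4870, h=4.8827
θ=153°:   candidates: C₊=(2.1413,5.4475) cross=47.968; C₋=(1.2387,-4.2761) cross=-47.968
θ=153°:   branch + wants cross > 0 → take C=(2.1413,5.4475) (cross=47.968)
θ=153°: ex = (C−B)/|BC| = (0.6539,0.7566); ey = (-0.7566,0.6539)
θ=153°: P = B + 3.05·ex + 0.65·ey = (-0.2794,3.6406)

θ=130°: 0.26 4.24
θ=153°: -0.28 3.64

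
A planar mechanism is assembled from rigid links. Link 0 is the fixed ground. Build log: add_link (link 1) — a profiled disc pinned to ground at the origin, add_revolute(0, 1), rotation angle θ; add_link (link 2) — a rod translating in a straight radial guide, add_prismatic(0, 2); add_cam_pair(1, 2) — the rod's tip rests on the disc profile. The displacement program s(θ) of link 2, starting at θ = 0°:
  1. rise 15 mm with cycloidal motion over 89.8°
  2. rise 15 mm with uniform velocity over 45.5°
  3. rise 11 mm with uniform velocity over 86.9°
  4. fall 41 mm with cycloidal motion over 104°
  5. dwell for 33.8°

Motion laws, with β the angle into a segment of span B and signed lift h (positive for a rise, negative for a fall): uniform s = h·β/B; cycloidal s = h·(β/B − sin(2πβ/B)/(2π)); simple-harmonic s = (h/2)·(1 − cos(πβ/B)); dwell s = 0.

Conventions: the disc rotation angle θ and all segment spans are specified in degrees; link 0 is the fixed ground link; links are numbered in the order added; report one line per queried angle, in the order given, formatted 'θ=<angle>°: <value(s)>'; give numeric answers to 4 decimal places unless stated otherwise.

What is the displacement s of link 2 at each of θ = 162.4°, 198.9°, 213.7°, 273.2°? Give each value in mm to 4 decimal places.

seg 1 [0°–89.8°] cycloidal, h=15: full span → s += 15 → s = 15.0000
seg 2 [89.8°–135.3°] uniform, h=15: full span → s += 15 → s = 30.0000
seg 3 [135.3°–222.2°] uniform, h=11: θ=162.4° here. β=27.1, B=86.9. 11·27.1/86.9 = 3.4304 → s = 33.4304
seg 3 [135.3°–222.2°] uniform, h=11: θ=198.9° here. β=63.6, B=86.9. 11·63.6/86.9 = 8.0506 → s = 38.0506
seg 3 [135.3°–222.2°] uniform, h=11: θ=213.7° here. β=78.4, B=86.9. 11·78.4/86.9 = 9.9241 → s = 39.9241
seg 3 [135.3°–222.2°] uniform, h=11: full span → s += 11 → s = 41.0000
seg 4 [222.2°–326.2°] cycloidal, h=-41: θ=273.2° here. β=51, B=104. -41·(0.4904 − sin(2π·0.4904)/(2π)) = -19.7118 → s = 21.2882

θ=162.4°: 33.4304
θ=198.9°: 38.0506
θ=213.7°: 39.9241
θ=273.2°: 21.2882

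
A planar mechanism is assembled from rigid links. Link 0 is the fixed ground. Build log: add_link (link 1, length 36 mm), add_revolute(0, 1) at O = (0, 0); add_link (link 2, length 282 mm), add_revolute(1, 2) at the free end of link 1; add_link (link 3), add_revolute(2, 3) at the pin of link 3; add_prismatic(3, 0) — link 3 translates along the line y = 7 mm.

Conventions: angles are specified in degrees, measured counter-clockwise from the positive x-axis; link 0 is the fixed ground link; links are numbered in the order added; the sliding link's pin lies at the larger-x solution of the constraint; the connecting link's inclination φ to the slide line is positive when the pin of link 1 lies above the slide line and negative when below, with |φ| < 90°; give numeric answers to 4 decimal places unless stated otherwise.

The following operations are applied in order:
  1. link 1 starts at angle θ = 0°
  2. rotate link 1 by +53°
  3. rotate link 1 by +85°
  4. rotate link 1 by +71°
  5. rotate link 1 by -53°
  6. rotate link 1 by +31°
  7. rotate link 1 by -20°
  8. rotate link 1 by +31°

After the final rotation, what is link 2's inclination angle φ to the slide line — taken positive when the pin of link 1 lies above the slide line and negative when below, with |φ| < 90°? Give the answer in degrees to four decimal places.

geometry: r = 36 mm, L = 282 mm, e = 7 mm; θ starts at 0°
rotate link 1 by +53°: θ ← 0° +53° = 53°
rotate link 1 by +85°: θ ← 53° +85° = 138°
rotate link 1 by +71°: θ ← 138° +71° = 209°
rotate link 1 by -53°: θ ← 209° -53° = 156°
rotate link 1 by +31°: θ ← 156° +31° = 187°
rotate link 1 by -20°: θ ← 187° -20° = 167°
rotate link 1 by +31°: θ ← 167° +31° = 198°
h = r sin θ − e = -11.124612 − 7 = -18.124612
sin φ = h / L = -18.124612 / 282 = -0.06427167
φ = arcsin(-0.06427167) = -3.685036°

-3.6850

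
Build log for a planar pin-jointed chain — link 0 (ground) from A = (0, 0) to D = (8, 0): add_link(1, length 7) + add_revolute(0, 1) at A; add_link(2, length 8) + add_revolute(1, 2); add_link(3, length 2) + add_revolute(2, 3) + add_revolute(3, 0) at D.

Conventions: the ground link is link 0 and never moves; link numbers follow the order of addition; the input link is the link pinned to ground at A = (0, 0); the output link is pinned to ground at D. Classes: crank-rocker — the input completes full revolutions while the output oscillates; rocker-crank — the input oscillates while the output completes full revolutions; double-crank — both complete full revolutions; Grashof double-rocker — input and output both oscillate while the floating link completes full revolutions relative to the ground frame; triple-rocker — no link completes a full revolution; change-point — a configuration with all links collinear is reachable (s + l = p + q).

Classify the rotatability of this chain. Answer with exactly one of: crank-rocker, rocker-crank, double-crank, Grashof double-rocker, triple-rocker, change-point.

lengths: ground=8, input=7, coupler=8, output=2
sorted: s=2 (shortest), l=8 (longest), p+q=15
s + l = 10 vs p + q = 15
s + l < p + q (Grashof) with shortest = output link → rocker-crank

rocker-crank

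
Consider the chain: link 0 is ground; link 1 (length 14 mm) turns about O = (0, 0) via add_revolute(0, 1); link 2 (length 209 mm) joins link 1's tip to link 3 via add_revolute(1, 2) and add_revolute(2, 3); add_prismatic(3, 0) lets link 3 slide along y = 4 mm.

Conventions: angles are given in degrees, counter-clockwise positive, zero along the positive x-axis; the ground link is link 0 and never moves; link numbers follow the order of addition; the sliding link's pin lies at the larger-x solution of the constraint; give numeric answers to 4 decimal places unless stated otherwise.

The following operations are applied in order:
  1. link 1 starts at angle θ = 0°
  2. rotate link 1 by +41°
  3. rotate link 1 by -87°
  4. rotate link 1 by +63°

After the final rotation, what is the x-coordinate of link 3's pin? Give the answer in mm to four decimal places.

geometry: r = 14 mm, L = 209 mm, e = 4 mm; θ starts at 0°
rotate link 1 by +41°: θ ← 0° +41° = 41°
rotate link 1 by -87°: θ ← 41° -87° = -46°
rotate link 1 by +63°: θ ← -46° +63° = 17°
crank pin P = (r cos θ, r sin θ) = (13.388267, 4.093204)
h = r sin θ − e = 4.093204 − 4 = 0.093204
x = r cos θ + √(L² − h²) = 13.388267 + 208.999979 = 222.388246

222.3882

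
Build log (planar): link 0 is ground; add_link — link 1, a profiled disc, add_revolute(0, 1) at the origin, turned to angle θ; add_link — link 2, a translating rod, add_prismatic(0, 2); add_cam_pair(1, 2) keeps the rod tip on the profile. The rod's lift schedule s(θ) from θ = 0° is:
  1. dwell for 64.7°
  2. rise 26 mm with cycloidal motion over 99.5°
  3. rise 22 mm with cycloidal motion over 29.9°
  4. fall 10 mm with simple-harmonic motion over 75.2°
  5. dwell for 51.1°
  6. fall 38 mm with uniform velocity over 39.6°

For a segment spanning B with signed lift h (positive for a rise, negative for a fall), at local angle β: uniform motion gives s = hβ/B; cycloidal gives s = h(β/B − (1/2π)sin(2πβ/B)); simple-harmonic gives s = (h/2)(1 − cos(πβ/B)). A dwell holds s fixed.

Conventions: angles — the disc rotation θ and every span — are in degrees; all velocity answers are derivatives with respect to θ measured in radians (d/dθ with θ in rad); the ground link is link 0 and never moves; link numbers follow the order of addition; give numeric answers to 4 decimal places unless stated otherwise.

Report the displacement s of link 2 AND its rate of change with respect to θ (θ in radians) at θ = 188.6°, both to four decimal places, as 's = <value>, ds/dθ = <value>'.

seg 1 [0°–64.7°] dwell: s stays 0.0000
seg 2 [64.7°–164.2°] cycloidal, h=26: full span → s += 26 → s = 26.0000
seg 3 [164.2°–194.1°] cycloidal, h=22: θ=188.6° here. β=24.4, B=29.9. 22·(0.8161 − sin(2π·0.8161)/(2π)) = 21.1573 → s = 47.1573
velocity in seg [164.2°–194.1°] (cycloidal), θ in radians: β = 24.4° = 0.4259 rad, B = 29.9° = 0.5219 rad; ds/dθ = (h/B)(1 − cos(2πβ/B)) = (22/0.5219)(1 − cos(2π·0.8161)) = 25.158958 mm/rad

s = 47.1573, ds/dθ = 25.1590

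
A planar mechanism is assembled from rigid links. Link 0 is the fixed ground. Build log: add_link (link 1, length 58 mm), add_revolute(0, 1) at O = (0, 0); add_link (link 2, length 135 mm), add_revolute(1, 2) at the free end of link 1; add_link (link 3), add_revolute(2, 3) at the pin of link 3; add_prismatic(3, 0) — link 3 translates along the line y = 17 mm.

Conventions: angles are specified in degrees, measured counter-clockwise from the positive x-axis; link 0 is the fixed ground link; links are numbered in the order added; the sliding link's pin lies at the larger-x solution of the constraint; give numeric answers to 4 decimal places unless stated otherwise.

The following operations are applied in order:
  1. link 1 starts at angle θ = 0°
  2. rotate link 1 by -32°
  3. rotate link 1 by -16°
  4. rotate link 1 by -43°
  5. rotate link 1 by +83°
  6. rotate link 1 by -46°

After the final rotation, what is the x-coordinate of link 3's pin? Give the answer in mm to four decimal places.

geometry: r = 58 mm, L = 135 mm, e = 17 mm; θ starts at 0°
rotate link 1 by -32°: θ ← 0° -32° = -32°
rotate link 1 by -16°: θ ← -32° -16° = -48°
rotate link 1 by -43°: θ ← -48° -43° = -91°
rotate link 1 by +83°: θ ← -91° +83° = -8°
rotate link 1 by -46°: θ ← -8° -46° = -54°
crank pin P = (r cos θ, r sin θ) = (34.091545, -46.922986)
h = r sin θ − e = -46.922986 − 17 = -63.922986
x = r cos θ + √(L² − h²) = 34.091545 + 118.906904 = 152.998449

152.9984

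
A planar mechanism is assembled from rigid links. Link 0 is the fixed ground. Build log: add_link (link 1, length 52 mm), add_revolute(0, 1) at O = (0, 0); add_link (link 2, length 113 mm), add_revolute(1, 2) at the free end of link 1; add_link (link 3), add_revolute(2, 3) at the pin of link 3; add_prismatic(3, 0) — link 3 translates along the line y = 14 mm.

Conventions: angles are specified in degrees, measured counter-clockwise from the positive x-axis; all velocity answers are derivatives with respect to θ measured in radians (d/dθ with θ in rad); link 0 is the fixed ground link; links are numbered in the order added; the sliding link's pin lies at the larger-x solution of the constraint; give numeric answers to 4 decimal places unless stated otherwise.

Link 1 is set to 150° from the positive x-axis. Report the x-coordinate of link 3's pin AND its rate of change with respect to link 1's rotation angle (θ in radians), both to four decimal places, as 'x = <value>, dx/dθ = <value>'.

geometry: r = 52 mm, L = 113 mm, e = 14 mm
crank pin P = (r cos θ, r sin θ) = (-45.033321, 26.000000)
h = r sin θ − e = 26.000000 − 14 = 12.000000
x = r cos θ + √(L² − h²) = -45.033321 + 112.361025 = 67.327704
dx/dθ = −r sin θ − h·r cos θ/√(L² − h²) (θ in radians; h = 12.000000) = -21.190504

x = 67.3277, dx/dθ = -21.1905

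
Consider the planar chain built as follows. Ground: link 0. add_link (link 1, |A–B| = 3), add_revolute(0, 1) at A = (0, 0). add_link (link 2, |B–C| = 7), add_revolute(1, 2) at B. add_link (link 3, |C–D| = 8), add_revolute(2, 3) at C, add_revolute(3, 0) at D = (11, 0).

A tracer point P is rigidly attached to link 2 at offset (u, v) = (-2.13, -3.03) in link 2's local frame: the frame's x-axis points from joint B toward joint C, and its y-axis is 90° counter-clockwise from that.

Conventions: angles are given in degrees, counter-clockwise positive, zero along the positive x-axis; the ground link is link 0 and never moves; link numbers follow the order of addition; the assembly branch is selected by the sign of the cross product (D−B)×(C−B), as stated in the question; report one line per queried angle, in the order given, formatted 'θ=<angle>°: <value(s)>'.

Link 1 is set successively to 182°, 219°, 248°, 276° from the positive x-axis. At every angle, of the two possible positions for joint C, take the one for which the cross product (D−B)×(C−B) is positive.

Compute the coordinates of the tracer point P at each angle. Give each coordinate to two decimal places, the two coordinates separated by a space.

A=(0,0), D=(11.00,0)
θ=182°: B = A + 3.00·(cos182°, sin182°) = (-2.9982, -0.1047)
θ=182°: |BD| = 13.9986
θ=182°: circle(B,7.00) ∩ circle(D,8.00): a=6.4635, h=2.6876
θ=182°:   candidates: C₊=(3.4451,2.6311) cross=37.622; C₋=(3.4853,-2.7438) cross=-37.622
θ=182°:   branch + wants cross > 0 → take C=(3.4451,2.6311) (cross=37.622)
θ=182°: ex = (C−B)/|BC| = (0.9205,0.3908); ey = (-0.3908,0.9205)
θ=182°: P = B + -2.13·ex + -3.03·ey = (-3.7745,-3.7262)
θ=219°: B = A + 3.00·(cos219°, sin219°) = (-2.3314, -1.8880)
θ=219°: |BD| = 13.4645
θ=219°: circle(B,7.00) ∩ circle(D,8.00): a=6.1752, h=3.2965
θ=219°:   candidates: C₊=(3.3205,2.2418) cross=44.385; C₋=(4.2450,-4.2860) cross=-44.385
θ=219°:   branch + wants cross > 0 → take C=(3.3205,2.2418) (cross=44.385)
θ=219°: ex = (C−B)/|BC| = (0.8074,0.5900); ey = (-0.5900,0.8074)
θ=219°: P = B + -2.13·ex + -3.03·ey = (-2.2636,-5.5911)
θ=248°: B = A + 3.00·(cos248°, sin248°) = (-1.1238, -2.7816)
θ=248°: |BD| = 12.4388
θ=248°: circle(B,7.00) ∩ circle(D,8.00): a=5.6165, h=4.1780
θ=248°:   candidates: C₊=(3.4161,2.5466) cross=51.969; C₋=(5.2847,-5.5978) cross=-51.969
θ=248°:   branch + wants cross > 0 → take C=(3.4161,2.5466) (cross=51.969)
θ=248°: ex = (C−B)/|BC| = (0.6486,0.7612); ey = (-0.7612,0.6486)
θ=248°: P = B + -2.13·ex + -3.03·ey = (-0.1990,-6.3680)
θ=276°: B = A + 3.00·(cos276°, sin276°) = (0.3136, -2.9836)
θ=276°: |BD| = 11.0951
θ=276°: circle(B,7.00) ∩ circle(D,8.00): a=4.8716, h=5.0267
θ=276°:   candidates: C₊=(3.6540,3.1680) cross=55.772; C₋=(6.3574,-6.5151) cross=-55.772
θ=276°:   branch + wants cross > 0 → take C=(3.6540,3.1680) (cross=55.772)
θ=276°: ex = (C−B)/|BC| = (0.4772,0.8788); ey = (-0.8788,0.4772)
θ=276°: P = B + -2.13·ex + -3.03·ey = (1.9599,-6.3013)

θ=182°: -3.77 -3.73
θ=219°: -2.26 -5.59
θ=248°: -0.20 -6.37
θ=276°: 1.96 -6.30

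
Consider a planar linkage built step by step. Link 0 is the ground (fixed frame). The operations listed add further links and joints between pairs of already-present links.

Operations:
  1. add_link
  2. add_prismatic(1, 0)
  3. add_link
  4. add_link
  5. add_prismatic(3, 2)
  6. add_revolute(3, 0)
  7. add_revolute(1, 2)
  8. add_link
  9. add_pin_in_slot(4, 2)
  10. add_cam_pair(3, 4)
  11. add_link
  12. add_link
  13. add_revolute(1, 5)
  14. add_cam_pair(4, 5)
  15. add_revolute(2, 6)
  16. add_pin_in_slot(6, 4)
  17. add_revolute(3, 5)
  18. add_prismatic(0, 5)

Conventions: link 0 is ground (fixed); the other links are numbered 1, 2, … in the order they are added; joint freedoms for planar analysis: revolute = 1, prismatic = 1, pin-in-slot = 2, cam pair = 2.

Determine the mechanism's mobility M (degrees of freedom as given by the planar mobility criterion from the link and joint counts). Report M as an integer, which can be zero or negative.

L=1 J1=0 J2=0
add link → L=2 J1=0 J2=0
P@1,0 dof=1 J1 → L=2 J1=1 J2=0
add link → L=3 J1=1 J2=0
add link → L=4 J1=1 J2=0
P@3,2 dof=1 J1 → L=4 J1=2 J2=0
R@3,0 dof=1 J1 → L=4 J1=3 J2=0
R@1,2 dof=1 J1 → L=4 J1=4 J2=0
add link → L=5 J1=4 J2=0
PS@4,2 dof=2 J2 → L=5 J1=4 J2=1
C@3,4 dof=2 J2 → L=5 J1=4 J2=2
add link → L=6 J1=4 J2=2
add link → L=7 J1=4 J2=2
R@1,5 dof=1 J1 → L=7 J1=5 J2=2
C@4,5 dof=2 J2 → L=7 J1=5 J2=3
R@2,6 dof=1 J1 → L=7 J1=6 J2=3
PS@6,4 dof=2 J2 → L=7 J1=6 J2=4
R@3,5 dof=1 J1 → L=7 J1=7 J2=4
P@0,5 dof=1 J1 → L=7 J1=8 J2=4
M=3(L−1)−2J1−J2=3·6−2·8−4=-2

M = -2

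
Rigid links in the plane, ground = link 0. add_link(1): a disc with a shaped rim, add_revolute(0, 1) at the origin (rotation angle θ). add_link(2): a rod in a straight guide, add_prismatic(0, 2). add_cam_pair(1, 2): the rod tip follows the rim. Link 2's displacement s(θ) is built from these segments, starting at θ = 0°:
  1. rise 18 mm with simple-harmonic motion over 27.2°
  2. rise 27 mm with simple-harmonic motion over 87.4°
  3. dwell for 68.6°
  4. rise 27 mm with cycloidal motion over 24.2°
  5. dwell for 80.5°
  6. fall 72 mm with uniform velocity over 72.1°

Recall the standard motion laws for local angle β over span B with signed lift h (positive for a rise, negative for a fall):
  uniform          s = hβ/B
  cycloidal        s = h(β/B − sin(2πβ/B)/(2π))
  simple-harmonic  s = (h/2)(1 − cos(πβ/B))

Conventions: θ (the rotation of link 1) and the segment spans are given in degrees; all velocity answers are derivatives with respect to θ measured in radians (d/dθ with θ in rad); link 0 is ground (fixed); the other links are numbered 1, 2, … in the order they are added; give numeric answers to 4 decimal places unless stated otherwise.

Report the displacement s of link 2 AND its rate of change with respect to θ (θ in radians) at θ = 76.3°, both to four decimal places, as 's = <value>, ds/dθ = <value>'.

segment 1 (0° to 27.2°, simple-harmonic, h = 18) is passed completely: s = 0.0000 + (18) = 18.0000
θ = 76.3° falls in segment 2 (27.2° to 114.6°, simple-harmonic, h = 27): β = 76.3 − 27.2 = 49.1°, B = 87.4°; Δs = 27/2·(1 − cos(π·0.5618)) = 16.1040; s = 18.0000 + 16.1040 = 34.1040
velocity in seg [27.2°–114.6°] (simple-harmonic), θ in radians: β = 49.1° = 0.8570 rad, B = 87.4° = 1.5254 rad; ds/dθ = (πh/(2B)) sin(πβ/B) = (π·27/(2·1.5254)) sin(π·0.5618) = 27.281090 mm/rad

s = 34.1040, ds/dθ = 27.2811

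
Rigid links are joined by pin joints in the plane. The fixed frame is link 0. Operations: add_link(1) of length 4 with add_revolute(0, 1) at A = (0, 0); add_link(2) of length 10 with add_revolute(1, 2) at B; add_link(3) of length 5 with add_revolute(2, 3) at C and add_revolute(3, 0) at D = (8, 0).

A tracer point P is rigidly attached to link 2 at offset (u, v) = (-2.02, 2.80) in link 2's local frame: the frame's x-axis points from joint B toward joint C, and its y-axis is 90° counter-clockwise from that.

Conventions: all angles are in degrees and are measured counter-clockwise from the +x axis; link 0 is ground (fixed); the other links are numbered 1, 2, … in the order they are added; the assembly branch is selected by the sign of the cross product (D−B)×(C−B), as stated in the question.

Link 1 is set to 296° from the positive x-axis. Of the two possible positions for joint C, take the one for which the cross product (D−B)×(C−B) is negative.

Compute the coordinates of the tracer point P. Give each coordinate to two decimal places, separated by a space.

A=(0,0), D=(8.00,0)
B = A + 4.00·(cos296°, sin296°) = (1.7535, -3.5952)
|BD| = 7.2072
circle(B,10.00) ∩ circle(D,5.00): a=8.8067, h=4.7373
  candidates: C₊=(7.0232,4.9037) cross=34.143; C₋=(11.7494,-3.3079) cross=-34.143
  branch - wants cross < 0 → take C=(11.7494,-3.3079) (cross=-34.143)
ex = (C−B)/|BC| = (0.9996,0.0287); ey = (-0.0287,0.9996)
P = B + -2.02·ex + 2.80·ey = (-0.3461,-0.8544)

-0.35 -0.85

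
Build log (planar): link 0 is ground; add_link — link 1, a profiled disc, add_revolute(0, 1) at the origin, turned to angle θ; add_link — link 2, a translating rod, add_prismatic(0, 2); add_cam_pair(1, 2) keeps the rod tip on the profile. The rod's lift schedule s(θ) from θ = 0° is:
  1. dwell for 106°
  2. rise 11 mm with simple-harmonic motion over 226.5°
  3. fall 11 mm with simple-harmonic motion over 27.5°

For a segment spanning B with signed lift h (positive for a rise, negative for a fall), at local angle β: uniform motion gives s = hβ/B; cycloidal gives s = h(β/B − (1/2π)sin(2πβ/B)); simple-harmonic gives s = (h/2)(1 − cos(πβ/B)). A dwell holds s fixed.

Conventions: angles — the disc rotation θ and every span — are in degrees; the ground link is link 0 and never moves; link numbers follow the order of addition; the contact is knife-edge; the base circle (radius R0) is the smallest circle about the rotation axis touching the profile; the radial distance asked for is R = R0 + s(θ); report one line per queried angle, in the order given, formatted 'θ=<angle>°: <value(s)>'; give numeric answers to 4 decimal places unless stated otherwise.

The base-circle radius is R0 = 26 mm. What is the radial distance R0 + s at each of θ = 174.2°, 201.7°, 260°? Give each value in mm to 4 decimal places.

seg 1 [0°–106°] dwell: s stays 0.0000
seg 2 [106°–332.5°] simple-harmonic, h=11: θ=174.2° here. β=68.2, B=226.5. 11/2·(1 − cos(π·0.3011)) = 2.2826 → s = 2.2826
seg 2 [106°–332.5°] simple-harmonic, h=11: θ=201.7° here. β=95.7, B=226.5. 11/2·(1 − cos(π·0.4225)) = 4.1744 → s = 4.1744
seg 2 [106°–332.5°] simple-harmonic, h=11: θ=260° here. β=154, B=226.5. 11/2·(1 − cos(π·0.6799)) = 8.4458 → s = 8.4458
θ=174.2°: R = R0 + s = 26 + 2.2826 = 28.2826
θ=201.7°: R = R0 + s = 26 + 4.1744 = 30.1744
θ=260°: R = R0 + s = 26 + 8.4458 = 34.4458

θ=174.2°: 28.2826
θ=201.7°: 30.1744
θ=260°: 34.4458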